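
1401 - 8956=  - 7555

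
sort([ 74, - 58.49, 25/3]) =[ - 58.49, 25/3, 74]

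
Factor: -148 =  - 2^2*37^1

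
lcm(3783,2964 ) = 287508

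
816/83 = 9 + 69/83 = 9.83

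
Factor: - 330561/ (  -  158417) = 3^4*7^(-1) * 11^1 * 61^ ( - 1)= 891/427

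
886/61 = 14 + 32/61 = 14.52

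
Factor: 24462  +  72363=3^1*5^2*1291^1 = 96825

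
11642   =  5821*2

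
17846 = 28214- 10368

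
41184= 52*792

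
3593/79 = 3593/79= 45.48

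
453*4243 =1922079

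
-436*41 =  - 17876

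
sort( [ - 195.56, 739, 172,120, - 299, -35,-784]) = [ - 784, - 299, - 195.56, - 35, 120,172,739]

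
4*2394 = 9576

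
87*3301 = 287187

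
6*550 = 3300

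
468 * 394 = 184392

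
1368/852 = 114/71 =1.61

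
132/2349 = 44/783  =  0.06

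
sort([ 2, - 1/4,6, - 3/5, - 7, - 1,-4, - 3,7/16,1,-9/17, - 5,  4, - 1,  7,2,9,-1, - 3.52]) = [ - 7, - 5, - 4,- 3.52, -3, - 1, - 1, - 1,  -  3/5, - 9/17, - 1/4,7/16, 1,2,2,4, 6,7,9 ] 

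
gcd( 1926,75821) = 1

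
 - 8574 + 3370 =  - 5204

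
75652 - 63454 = 12198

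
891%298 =295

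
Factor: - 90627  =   - 3^1*17^1* 1777^1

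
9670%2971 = 757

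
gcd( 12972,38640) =276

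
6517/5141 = 6517/5141 = 1.27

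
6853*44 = 301532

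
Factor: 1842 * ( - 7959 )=  -  14660478 = - 2^1*3^2 * 7^1*307^1*379^1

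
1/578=1/578 = 0.00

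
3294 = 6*549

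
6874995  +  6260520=13135515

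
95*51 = 4845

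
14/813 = 14/813= 0.02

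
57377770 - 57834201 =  - 456431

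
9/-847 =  - 9/847   =  -0.01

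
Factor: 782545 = 5^1 * 53^1 * 2953^1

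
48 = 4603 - 4555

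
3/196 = 3/196  =  0.02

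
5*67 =335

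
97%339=97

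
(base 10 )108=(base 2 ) 1101100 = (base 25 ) 48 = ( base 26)44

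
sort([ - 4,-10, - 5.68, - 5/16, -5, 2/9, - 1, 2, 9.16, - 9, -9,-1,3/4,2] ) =[ - 10, - 9,  -  9, - 5.68, - 5, - 4,-1, - 1, - 5/16,2/9 , 3/4 , 2,2,9.16 ]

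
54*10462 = 564948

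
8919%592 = 39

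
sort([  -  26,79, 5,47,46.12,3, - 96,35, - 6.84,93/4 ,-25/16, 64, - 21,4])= [ - 96,  -  26, - 21, - 6.84, - 25/16, 3,4,5,  93/4, 35,46.12,47,64, 79]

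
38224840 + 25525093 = 63749933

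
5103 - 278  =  4825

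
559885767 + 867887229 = 1427772996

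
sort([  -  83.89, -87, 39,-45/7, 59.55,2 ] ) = [-87 ,  -  83.89, - 45/7, 2, 39, 59.55] 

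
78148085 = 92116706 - 13968621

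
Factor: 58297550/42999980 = 5829755/4299998 = 2^( - 1)*5^1*41^( - 2 )*1279^ ( - 1)*1165951^1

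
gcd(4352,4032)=64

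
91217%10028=965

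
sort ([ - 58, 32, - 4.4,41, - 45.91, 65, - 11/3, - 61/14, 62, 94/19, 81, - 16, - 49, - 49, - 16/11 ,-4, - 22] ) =[ - 58, - 49, - 49,-45.91,  -  22,- 16, - 4.4,-61/14, - 4, - 11/3, - 16/11, 94/19, 32, 41, 62,65,81]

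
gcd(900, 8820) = 180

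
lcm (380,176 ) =16720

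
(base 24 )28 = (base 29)1r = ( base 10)56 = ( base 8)70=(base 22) 2c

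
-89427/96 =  -932+15/32 = - 931.53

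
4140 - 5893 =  - 1753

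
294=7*42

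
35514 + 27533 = 63047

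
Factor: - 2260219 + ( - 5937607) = - 8197826 = -2^1*7^1*13^1* 31^1*1453^1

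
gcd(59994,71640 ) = 18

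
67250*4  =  269000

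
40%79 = 40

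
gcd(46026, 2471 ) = 1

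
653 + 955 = 1608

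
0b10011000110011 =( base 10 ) 9779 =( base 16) 2633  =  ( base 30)apt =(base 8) 23063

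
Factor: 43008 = 2^11*3^1*7^1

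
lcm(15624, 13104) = 406224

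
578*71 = 41038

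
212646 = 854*249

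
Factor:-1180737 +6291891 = 5111154 = 2^1 *3^3*94651^1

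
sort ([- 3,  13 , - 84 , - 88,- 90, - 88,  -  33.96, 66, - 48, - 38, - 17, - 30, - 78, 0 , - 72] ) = [ - 90,-88, - 88, - 84, -78,-72, - 48, - 38, - 33.96,- 30,  -  17, - 3,0,  13, 66]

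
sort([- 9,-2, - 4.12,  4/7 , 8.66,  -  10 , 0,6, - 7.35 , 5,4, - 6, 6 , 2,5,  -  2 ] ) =[ - 10, - 9, - 7.35, - 6, - 4.12, -2, - 2,0,4/7, 2,4,5,5,6,6,  8.66 ] 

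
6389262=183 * 34914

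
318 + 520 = 838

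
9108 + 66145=75253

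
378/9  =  42= 42.00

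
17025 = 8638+8387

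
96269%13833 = 13271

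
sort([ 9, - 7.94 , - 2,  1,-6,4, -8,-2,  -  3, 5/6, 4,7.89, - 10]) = [-10,  -  8,  -  7.94, - 6, - 3, - 2,  -  2,  5/6,1,4, 4 , 7.89,9] 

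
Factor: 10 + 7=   17 =17^1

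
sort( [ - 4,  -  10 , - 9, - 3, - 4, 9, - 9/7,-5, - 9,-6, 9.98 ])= [ - 10,  -  9, - 9, - 6,-5,-4,-4, - 3 , - 9/7, 9,  9.98 ] 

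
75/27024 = 25/9008 = 0.00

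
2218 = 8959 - 6741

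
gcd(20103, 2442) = 3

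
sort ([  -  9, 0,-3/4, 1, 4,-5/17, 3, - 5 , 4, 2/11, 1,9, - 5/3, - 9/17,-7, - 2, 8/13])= [-9,-7,- 5,-2, - 5/3,-3/4,-9/17, - 5/17, 0,2/11, 8/13 , 1, 1, 3, 4,4, 9 ] 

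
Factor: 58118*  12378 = 719384604 = 2^2 *3^1*2063^1*29059^1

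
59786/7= 59786/7=8540.86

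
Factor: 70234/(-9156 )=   -2^( - 1)*3^( - 1 )*7^( - 1) *109^(-1 )*35117^1 = - 35117/4578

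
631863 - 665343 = -33480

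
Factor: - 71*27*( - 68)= 130356 = 2^2 * 3^3*17^1* 71^1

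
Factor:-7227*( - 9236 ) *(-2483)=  - 2^2* 3^2*11^1 * 13^1*73^1*191^1*2309^1 =- 165736704276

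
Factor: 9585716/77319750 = 2^1*3^( - 1)*5^( - 3) * 7^1*103093^( - 1)*342347^1 = 4792858/38659875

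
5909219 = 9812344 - 3903125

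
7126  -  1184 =5942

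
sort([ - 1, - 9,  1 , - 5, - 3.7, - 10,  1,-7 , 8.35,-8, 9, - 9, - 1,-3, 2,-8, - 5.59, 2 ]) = [ - 10,-9, -9, - 8 , - 8, - 7 ,-5.59,- 5, - 3.7, -3,- 1, - 1, 1, 1,  2,2,8.35,9]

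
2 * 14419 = 28838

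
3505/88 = 3505/88 = 39.83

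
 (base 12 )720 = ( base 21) 273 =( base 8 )2010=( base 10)1032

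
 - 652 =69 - 721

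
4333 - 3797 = 536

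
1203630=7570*159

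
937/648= 1+ 289/648 = 1.45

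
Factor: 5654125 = 5^3*45233^1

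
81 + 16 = 97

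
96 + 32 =128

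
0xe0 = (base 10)224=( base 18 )c8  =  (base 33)6Q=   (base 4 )3200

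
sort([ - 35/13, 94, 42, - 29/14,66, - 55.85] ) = [ - 55.85,-35/13, - 29/14, 42, 66, 94]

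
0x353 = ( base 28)12B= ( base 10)851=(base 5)11401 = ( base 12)5ab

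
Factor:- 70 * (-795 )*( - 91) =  - 2^1*3^1*5^2 * 7^2 * 13^1*53^1 = -5064150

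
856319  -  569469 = 286850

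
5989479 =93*64403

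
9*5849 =52641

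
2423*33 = 79959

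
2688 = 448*6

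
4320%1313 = 381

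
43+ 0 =43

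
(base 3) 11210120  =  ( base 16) daa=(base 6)24110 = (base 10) 3498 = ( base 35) 2TX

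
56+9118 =9174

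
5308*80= 424640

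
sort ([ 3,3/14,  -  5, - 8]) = [ - 8,-5, 3/14, 3] 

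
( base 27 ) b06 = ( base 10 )8025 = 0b1111101011001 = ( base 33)7c6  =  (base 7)32253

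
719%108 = 71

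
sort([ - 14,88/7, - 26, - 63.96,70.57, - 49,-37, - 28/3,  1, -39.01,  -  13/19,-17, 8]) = [-63.96, - 49, - 39.01, - 37, - 26,- 17,-14, - 28/3,- 13/19, 1,8, 88/7 , 70.57]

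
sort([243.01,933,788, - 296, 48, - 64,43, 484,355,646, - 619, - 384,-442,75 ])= [-619 ,-442 , - 384,-296, - 64,  43, 48,75,243.01, 355,484,646,788,933]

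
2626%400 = 226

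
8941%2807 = 520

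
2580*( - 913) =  - 2355540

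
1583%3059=1583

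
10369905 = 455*22791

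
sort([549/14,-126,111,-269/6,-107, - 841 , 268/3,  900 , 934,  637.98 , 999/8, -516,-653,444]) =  [ - 841, - 653, - 516,  -  126,-107,-269/6, 549/14,268/3, 111,  999/8 , 444,637.98 , 900,  934] 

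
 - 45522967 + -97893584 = - 143416551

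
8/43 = 8/43  =  0.19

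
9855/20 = 492 +3/4 = 492.75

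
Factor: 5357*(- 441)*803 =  - 3^2*7^2*11^2*73^1*487^1 = - 1897036911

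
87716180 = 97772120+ - 10055940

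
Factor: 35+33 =2^2*17^1 =68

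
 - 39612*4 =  - 158448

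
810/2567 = 810/2567  =  0.32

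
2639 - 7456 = - 4817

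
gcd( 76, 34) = 2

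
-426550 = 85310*( - 5)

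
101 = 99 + 2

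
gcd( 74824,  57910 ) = 2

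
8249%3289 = 1671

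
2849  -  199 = 2650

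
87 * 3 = 261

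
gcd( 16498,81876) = 2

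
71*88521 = 6284991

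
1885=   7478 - 5593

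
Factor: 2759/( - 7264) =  - 2^( - 5) * 31^1*89^1*227^ ( - 1) 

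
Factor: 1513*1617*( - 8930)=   - 2^1*3^1*5^1*7^2*11^1*17^1*19^1*47^1*89^1 = -21847432530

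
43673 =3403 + 40270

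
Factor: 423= 3^2*47^1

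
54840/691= 79  +  251/691=79.36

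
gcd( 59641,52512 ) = 1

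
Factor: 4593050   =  2^1*5^2*7^1 * 11^1*1193^1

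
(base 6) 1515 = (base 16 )197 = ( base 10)407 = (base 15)1c2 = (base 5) 3112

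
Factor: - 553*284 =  - 157052 =- 2^2*7^1 * 71^1*79^1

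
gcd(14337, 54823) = 1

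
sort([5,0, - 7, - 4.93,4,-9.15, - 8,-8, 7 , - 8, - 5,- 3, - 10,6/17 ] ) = [ - 10, - 9.15, - 8,-8, -8, - 7, -5, - 4.93, - 3,0,  6/17,  4,5,7 ] 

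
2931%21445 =2931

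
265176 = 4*66294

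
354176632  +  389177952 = 743354584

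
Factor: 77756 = 2^2*7^1*2777^1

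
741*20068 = 14870388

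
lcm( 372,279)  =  1116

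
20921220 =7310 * 2862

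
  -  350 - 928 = - 1278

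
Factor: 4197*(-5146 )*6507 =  - 140536637334= -  2^1*3^4*31^1*83^1 * 241^1*1399^1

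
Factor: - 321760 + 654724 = 332964 = 2^2*3^3*3083^1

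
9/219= 3/73  =  0.04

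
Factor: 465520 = 2^4*5^1*11^1 * 23^2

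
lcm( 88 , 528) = 528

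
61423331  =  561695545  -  500272214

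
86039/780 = 86039/780=110.31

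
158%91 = 67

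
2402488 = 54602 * 44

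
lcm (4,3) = 12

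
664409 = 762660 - 98251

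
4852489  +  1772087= 6624576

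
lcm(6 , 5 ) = 30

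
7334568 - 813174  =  6521394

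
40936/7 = 5848 = 5848.00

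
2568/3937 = 2568/3937 = 0.65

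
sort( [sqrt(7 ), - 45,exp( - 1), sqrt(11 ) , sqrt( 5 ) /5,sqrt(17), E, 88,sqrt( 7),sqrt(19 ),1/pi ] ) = [ - 45,1/pi,exp( - 1 ),sqrt(5 ) /5, sqrt(  7), sqrt( 7 ), E, sqrt( 11) , sqrt(17), sqrt( 19 ),88 ] 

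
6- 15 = -9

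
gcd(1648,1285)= 1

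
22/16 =1 + 3/8  =  1.38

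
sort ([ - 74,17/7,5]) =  [ - 74 , 17/7, 5]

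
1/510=1/510 = 0.00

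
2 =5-3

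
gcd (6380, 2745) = 5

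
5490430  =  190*28897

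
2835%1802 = 1033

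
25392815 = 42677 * 595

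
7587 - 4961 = 2626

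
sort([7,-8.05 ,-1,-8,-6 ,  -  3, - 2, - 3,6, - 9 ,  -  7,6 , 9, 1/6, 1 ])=[ - 9, - 8.05 ,-8,  -  7, - 6, - 3,-3,-2, - 1,1/6, 1,  6,6, 7, 9]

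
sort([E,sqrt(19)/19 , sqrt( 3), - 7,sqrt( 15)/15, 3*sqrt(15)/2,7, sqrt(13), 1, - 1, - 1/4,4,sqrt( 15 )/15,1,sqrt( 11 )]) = [ - 7, - 1,- 1/4,sqrt( 19)/19,sqrt(15) /15, sqrt( 15)/15, 1,1,sqrt(3 ), E,sqrt( 11),sqrt(13 ),4,  3*sqrt( 15 ) /2, 7] 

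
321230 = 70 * 4589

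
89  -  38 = 51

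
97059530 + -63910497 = 33149033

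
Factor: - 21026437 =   -  47^1*71^1*6301^1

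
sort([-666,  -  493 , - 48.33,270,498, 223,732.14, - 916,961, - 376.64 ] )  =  [ - 916,  -  666,- 493, - 376.64, - 48.33,223,270, 498,  732.14,961]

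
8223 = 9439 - 1216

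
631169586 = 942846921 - 311677335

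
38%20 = 18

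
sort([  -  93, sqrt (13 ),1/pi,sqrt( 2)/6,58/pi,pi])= [-93,sqrt(2)/6,1/pi , pi, sqrt( 13), 58/pi]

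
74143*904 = 67025272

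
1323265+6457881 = 7781146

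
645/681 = 215/227 = 0.95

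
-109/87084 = - 1+ 86975/87084=-0.00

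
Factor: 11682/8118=59/41= 41^( - 1 )*59^1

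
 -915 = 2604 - 3519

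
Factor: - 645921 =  - 3^3*47^1* 509^1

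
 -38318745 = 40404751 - 78723496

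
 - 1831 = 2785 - 4616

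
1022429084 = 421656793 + 600772291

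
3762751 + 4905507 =8668258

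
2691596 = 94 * 28634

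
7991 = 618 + 7373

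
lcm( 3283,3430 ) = 229810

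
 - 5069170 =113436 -5182606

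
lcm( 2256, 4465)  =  214320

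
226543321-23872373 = 202670948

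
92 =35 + 57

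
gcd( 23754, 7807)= 37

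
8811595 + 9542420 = 18354015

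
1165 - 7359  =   - 6194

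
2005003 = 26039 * 77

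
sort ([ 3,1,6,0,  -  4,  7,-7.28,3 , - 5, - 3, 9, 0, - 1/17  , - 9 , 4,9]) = [ - 9 , - 7.28, - 5,-4,-3, - 1/17,  0,0 , 1,3,3,4,6,  7,9, 9]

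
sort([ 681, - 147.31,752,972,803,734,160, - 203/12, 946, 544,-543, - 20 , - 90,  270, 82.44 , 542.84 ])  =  [ -543, - 147.31, - 90, - 20,- 203/12, 82.44, 160 , 270, 542.84, 544, 681, 734, 752, 803,  946 , 972]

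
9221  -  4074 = 5147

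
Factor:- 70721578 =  - 2^1*37^1*955697^1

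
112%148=112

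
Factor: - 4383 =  - 3^2 * 487^1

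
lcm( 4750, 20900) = 104500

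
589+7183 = 7772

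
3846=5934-2088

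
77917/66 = 77917/66=1180.56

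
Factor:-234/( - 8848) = 117/4424 =2^( - 3) * 3^2*7^ ( -1 ) * 13^1 * 79^( - 1 )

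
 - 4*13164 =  -52656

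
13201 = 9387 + 3814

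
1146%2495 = 1146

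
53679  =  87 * 617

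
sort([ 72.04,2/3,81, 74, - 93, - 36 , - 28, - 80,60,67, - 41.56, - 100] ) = [-100,  -  93,-80 , - 41.56, - 36, - 28, 2/3,60,67, 72.04 , 74, 81]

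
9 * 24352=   219168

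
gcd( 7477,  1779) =1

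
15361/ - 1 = -15361 + 0/1 = - 15361.00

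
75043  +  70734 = 145777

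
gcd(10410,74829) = 3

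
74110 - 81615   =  -7505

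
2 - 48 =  - 46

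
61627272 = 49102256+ 12525016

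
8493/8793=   2831/2931 = 0.97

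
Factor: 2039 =2039^1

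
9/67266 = 1/7474  =  0.00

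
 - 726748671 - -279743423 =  - 447005248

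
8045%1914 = 389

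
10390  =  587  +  9803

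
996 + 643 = 1639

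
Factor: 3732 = 2^2 *3^1*311^1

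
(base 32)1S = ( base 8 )74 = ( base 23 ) 2E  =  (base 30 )20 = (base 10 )60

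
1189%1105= 84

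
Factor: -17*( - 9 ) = 3^2*17^1 = 153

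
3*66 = 198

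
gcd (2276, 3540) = 4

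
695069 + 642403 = 1337472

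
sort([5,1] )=[1,5] 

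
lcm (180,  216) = 1080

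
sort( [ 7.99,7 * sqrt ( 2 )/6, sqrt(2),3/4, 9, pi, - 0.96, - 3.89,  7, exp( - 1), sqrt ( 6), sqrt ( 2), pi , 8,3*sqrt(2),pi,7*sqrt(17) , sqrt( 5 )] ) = [ - 3.89, - 0.96, exp( - 1), 3/4, sqrt(2),sqrt( 2), 7*sqrt ( 2) /6, sqrt ( 5 ), sqrt(6), pi, pi, pi,  3*sqrt(2), 7,7.99,8,9, 7*sqrt( 17) ]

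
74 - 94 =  - 20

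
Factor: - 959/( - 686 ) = 137/98 = 2^( - 1)*7^( - 2) *137^1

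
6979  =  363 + 6616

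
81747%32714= 16319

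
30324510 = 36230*837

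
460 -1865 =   -  1405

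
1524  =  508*3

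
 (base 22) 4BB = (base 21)4K5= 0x88D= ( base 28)2m5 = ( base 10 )2189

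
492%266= 226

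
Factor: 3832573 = 73^1*52501^1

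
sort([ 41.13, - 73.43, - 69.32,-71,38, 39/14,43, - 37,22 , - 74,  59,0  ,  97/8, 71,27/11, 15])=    [ - 74, - 73.43, - 71, - 69.32, - 37,0,27/11, 39/14,97/8, 15, 22,38,41.13, 43,59,71 ] 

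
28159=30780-2621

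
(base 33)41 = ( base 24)5D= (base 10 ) 133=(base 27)4P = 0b10000101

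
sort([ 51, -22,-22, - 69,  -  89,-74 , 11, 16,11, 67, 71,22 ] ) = [ - 89, - 74 , - 69 , - 22, - 22, 11,  11,16, 22, 51,67,  71 ]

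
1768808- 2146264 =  - 377456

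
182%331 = 182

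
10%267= 10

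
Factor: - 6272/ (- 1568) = 4 = 2^2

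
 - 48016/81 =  - 48016/81 = - 592.79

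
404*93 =37572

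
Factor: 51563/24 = 2^( - 3)*3^(-1) * 51563^1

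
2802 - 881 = 1921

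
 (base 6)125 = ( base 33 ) 1k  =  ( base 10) 53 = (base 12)45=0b110101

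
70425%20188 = 9861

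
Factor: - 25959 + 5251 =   -  20708 = - 2^2* 31^1 * 167^1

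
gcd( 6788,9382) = 2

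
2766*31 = 85746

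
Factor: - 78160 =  - 2^4*5^1*977^1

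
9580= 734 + 8846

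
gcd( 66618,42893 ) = 1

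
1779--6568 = 8347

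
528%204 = 120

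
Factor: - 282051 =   -  3^2 *7^1*11^2 * 37^1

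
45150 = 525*86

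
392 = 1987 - 1595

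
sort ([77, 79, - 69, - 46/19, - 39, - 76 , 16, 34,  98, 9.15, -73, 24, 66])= [ - 76, - 73, - 69,-39, - 46/19, 9.15, 16,24, 34, 66,  77, 79, 98]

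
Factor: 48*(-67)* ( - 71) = 228336=2^4*3^1*67^1*71^1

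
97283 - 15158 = 82125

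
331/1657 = 331/1657= 0.20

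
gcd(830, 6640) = 830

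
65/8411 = 5/647 = 0.01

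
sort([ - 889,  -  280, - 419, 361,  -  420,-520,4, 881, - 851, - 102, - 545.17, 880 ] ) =[ - 889, - 851, - 545.17, - 520, - 420 ,- 419, - 280,-102, 4, 361,880,  881]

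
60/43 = 1+17/43 = 1.40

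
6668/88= 1667/22 = 75.77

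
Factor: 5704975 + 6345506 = 3^1*4016827^1 = 12050481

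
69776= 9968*7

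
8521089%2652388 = 563925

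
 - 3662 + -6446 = -10108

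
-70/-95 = 14/19 = 0.74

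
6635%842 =741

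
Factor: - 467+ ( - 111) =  - 578 = - 2^1*17^2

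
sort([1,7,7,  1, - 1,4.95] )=[ - 1,1,1,4.95, 7, 7 ] 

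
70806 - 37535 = 33271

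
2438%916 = 606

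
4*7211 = 28844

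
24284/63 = 385+29/63 = 385.46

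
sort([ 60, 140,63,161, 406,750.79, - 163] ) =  [-163, 60 , 63,140, 161 , 406, 750.79]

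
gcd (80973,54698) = 1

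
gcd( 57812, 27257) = 97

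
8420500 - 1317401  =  7103099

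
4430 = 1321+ 3109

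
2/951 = 2/951 = 0.00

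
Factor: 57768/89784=3^( - 1 )* 43^(  -  1 )*83^1 = 83/129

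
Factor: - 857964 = -2^2*3^1*19^1*53^1*71^1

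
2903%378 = 257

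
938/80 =11+29/40 = 11.72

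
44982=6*7497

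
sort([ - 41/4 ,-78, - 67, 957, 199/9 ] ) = [ - 78,- 67, - 41/4,199/9, 957]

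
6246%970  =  426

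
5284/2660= 1 + 656/665 = 1.99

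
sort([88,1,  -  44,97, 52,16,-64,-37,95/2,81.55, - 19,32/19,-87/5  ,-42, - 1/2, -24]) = [-64,-44, -42,-37, - 24, - 19, - 87/5,  -  1/2 , 1,32/19,16,95/2,  52,81.55,  88,97]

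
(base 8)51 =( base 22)1J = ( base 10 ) 41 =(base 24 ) 1h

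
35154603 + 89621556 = 124776159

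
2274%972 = 330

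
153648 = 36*4268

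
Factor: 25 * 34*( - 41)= - 34850 = - 2^1*5^2*17^1*41^1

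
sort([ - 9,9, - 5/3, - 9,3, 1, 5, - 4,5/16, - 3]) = [ - 9,- 9, - 4,  -  3,  -  5/3,5/16, 1,3,  5,9 ]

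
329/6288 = 329/6288  =  0.05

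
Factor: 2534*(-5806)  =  -14712404 = - 2^2 *7^1* 181^1*2903^1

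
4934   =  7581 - 2647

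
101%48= 5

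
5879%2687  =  505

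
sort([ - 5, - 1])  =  [ - 5 , - 1]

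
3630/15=242 = 242.00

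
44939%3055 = 2169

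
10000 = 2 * 5000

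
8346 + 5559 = 13905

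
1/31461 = 1/31461 = 0.00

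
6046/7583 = 6046/7583 = 0.80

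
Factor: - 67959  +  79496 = 83^1 * 139^1=11537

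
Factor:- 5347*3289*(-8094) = 142343374602 = 2^1*3^1 * 11^1*13^1*19^1*23^1*71^1*5347^1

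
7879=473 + 7406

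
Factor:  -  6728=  - 2^3 * 29^2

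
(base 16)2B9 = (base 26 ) 10l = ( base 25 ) 12M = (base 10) 697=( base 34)kh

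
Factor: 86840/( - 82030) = - 2^2*167^1*631^( - 1) = - 668/631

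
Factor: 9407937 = 3^1*7^1*11^1 * 139^1*293^1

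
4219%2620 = 1599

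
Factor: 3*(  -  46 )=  - 138 = - 2^1 * 3^1*23^1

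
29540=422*70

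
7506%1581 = 1182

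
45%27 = 18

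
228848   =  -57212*(  -  4)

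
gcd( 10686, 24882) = 78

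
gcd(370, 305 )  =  5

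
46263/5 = 9252 + 3/5 = 9252.60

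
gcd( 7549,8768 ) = 1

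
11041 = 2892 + 8149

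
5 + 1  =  6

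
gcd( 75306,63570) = 978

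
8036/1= 8036=8036.00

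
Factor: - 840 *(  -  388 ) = 325920 = 2^5*3^1*5^1*7^1*97^1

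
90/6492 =15/1082 = 0.01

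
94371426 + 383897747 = 478269173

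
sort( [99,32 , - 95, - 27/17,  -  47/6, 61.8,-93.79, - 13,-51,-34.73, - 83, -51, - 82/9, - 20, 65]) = [ - 95, - 93.79 , - 83,-51, - 51 , - 34.73, - 20, - 13, - 82/9, - 47/6,-27/17, 32, 61.8,  65, 99]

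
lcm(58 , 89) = 5162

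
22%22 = 0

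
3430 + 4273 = 7703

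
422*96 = 40512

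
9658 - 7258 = 2400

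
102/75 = 34/25 = 1.36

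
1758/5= 351+3/5 = 351.60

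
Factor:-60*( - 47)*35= 98700 = 2^2*3^1*5^2 * 7^1 * 47^1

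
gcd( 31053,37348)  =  1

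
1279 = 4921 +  - 3642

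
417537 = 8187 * 51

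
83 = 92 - 9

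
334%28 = 26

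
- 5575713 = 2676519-8252232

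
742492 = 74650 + 667842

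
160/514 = 80/257= 0.31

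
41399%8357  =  7971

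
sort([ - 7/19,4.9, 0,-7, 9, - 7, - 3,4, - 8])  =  [ - 8, - 7, - 7,  -  3, - 7/19, 0,4,  4.9, 9 ]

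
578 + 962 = 1540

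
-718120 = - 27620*26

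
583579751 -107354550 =476225201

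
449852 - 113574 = 336278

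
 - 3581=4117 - 7698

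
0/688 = 0 = 0.00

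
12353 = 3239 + 9114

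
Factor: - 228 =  - 2^2*3^1*19^1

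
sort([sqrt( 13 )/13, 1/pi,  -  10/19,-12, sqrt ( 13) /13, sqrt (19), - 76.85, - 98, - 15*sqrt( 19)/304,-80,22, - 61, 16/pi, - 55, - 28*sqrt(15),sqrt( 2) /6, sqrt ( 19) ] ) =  [- 28 * sqrt( 15),-98, -80,  -  76.85, - 61, - 55,-12, - 10/19 ,  -  15*sqrt( 19 ) /304, sqrt( 2)/6, sqrt( 13) /13,sqrt(13)/13,1/pi, sqrt( 19), sqrt( 19), 16/pi, 22 ] 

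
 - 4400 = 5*( -880)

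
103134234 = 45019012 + 58115222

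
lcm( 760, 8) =760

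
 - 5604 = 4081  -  9685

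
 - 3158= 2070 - 5228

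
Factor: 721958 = 2^1 * 360979^1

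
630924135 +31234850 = 662158985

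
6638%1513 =586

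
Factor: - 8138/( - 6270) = 3^( - 1)*  5^( - 1) * 11^(  -  1)*13^1* 19^( - 1 )*313^1 = 4069/3135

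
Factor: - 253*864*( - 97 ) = 21203424  =  2^5 * 3^3* 11^1*23^1*97^1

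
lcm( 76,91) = 6916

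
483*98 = 47334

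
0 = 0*3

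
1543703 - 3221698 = -1677995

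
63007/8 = 63007/8 = 7875.88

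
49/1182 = 49/1182 = 0.04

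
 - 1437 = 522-1959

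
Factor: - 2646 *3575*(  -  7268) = 2^3*3^3*5^2*7^2*11^1*13^1*23^1*79^1  =  68751282600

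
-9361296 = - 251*37296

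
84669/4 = 84669/4 = 21167.25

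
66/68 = 33/34 = 0.97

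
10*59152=591520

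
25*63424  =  1585600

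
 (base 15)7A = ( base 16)73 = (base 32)3j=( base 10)115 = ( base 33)3G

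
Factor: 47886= 2^1*3^1*23^1*347^1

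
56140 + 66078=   122218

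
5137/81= 63 + 34/81 = 63.42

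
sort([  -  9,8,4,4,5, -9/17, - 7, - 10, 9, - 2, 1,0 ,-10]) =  [ - 10,-10,-9, - 7, - 2, - 9/17,0,1, 4,4,5,8,9] 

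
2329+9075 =11404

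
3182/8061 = 3182/8061 = 0.39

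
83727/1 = 83727 = 83727.00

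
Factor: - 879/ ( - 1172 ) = 2^( - 2 )*3^1 = 3/4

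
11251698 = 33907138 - 22655440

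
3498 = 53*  66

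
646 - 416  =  230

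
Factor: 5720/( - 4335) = - 2^3*3^( - 1)* 11^1*13^1 * 17^( - 2)  =  - 1144/867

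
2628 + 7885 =10513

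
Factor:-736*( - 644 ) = 2^7*7^1*23^2 = 473984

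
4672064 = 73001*64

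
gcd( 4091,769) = 1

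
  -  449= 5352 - 5801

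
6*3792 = 22752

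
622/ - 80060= -1+39719/40030 = - 0.01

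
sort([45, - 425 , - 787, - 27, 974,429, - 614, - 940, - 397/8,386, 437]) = [-940, - 787, - 614, - 425, - 397/8, - 27, 45,386,429,437,974 ] 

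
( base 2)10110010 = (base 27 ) 6G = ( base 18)9G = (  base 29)64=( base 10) 178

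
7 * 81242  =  568694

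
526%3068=526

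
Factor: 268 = 2^2* 67^1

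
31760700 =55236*575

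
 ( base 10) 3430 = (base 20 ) 8BA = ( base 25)5c5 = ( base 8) 6546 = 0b110101100110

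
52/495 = 52/495 = 0.11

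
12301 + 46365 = 58666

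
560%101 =55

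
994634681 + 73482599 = 1068117280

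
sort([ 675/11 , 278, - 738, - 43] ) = [ - 738, - 43, 675/11 , 278]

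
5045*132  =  665940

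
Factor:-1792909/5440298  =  -2^(-1)*37^1 * 47^1*1031^1*2720149^( - 1 )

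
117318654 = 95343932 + 21974722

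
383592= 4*95898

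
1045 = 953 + 92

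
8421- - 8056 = 16477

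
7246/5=7246/5=1449.20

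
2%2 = 0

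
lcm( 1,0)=0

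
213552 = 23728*9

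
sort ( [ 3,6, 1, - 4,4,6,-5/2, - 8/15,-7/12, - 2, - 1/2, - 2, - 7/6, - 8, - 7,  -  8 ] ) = [ - 8,-8,-7, - 4, - 5/2, - 2, - 2, - 7/6,- 7/12,  -  8/15  , - 1/2, 1,3,4 , 6, 6 ] 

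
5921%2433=1055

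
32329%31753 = 576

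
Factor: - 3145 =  - 5^1*17^1*37^1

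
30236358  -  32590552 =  - 2354194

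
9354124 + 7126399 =16480523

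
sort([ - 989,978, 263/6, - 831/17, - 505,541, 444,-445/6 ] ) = [ - 989, - 505 , -445/6, - 831/17, 263/6,444,541,978 ]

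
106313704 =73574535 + 32739169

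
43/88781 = 43/88781 = 0.00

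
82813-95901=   -13088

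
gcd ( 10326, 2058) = 6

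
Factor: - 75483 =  -3^2*8387^1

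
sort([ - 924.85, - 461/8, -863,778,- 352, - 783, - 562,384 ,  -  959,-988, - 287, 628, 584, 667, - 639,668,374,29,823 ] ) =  [ - 988, - 959, - 924.85, - 863, - 783, - 639, - 562, - 352, - 287 , - 461/8,29,374, 384,584 , 628,667, 668,  778, 823 ]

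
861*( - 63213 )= -54426393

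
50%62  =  50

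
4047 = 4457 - 410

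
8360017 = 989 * 8453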